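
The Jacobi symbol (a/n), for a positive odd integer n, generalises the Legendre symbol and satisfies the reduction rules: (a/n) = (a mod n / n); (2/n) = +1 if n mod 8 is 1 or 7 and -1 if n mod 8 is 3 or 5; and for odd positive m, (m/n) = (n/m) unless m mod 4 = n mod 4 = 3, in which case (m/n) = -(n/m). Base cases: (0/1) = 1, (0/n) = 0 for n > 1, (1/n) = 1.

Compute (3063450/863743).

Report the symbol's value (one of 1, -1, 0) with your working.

(3063450/863743) = (472221/863743)   [reduce mod 863743]
reciprocity: (472221/863743) = +1·(863743/472221) since 472221 mod 4 = 1, 863743 mod 4 = 3; sign now +1
(863743/472221) = (391522/472221)   [reduce mod 472221]
391522 = 2^1·195761; (2/472221) = -1 since 472221 mod 8 = 5, so (391522/472221) = (-1)^1·(195761/472221); sign now -1
reciprocity: (195761/472221) = +1·(472221/195761) since 195761 mod 4 = 1, 472221 mod 4 = 1; sign now -1
(472221/195761) = (80699/195761)   [reduce mod 195761]
reciprocity: (80699/195761) = +1·(195761/80699) since 80699 mod 4 = 3, 195761 mod 4 = 1; sign now -1
(195761/80699) = (34363/80699)   [reduce mod 80699]
reciprocity: (34363/80699) = -1·(80699/34363) since 34363 mod 4 = 3, 80699 mod 4 = 3; sign now +1
(80699/34363) = (11973/34363)   [reduce mod 34363]
reciprocity: (11973/34363) = +1·(34363/11973) since 11973 mod 4 = 1, 34363 mod 4 = 3; sign now +1
(34363/11973) = (10417/11973)   [reduce mod 11973]
reciprocity: (10417/11973) = +1·(11973/10417) since 10417 mod 4 = 1, 11973 mod 4 = 1; sign now +1
(11973/10417) = (1556/10417)   [reduce mod 10417]
1556 = 2^2·389; (2/10417) = +1 since 10417 mod 8 = 1, so (1556/10417) = (+1)^2·(389/10417); sign now +1
reciprocity: (389/10417) = +1·(10417/389) since 389 mod 4 = 1, 10417 mod 4 = 1; sign now +1
(10417/389) = (303/389)   [reduce mod 389]
reciprocity: (303/389) = +1·(389/303) since 303 mod 4 = 3, 389 mod 4 = 1; sign now +1
(389/303) = (86/303)   [reduce mod 303]
86 = 2^1·43; (2/303) = +1 since 303 mod 8 = 7, so (86/303) = (+1)^1·(43/303); sign now +1
reciprocity: (43/303) = -1·(303/43) since 43 mod 4 = 3, 303 mod 4 = 3; sign now -1
(303/43) = (2/43)   [reduce mod 43]
2 = 2^1·1; (2/43) = -1 since 43 mod 8 = 3, so (2/43) = (-1)^1·(1/43); sign now +1
(1/43) = 1; final value = sign = +1

1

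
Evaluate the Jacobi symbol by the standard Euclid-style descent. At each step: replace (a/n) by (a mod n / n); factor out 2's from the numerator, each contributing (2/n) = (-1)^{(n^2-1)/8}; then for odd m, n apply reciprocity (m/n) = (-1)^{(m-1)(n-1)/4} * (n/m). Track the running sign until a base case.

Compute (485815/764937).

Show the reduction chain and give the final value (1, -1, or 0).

-1

flip (485815/764937) -> (764937/485815): both odd, 485815 mod 4 = 3, 764937 mod 4 = 1, so the flip contributes +1; sign now +1
(764937/485815): 764937 mod 485815 = 279122, so (764937/485815) = (279122/485815)
factor out 2^1: 279122 = 2^1·139561; with 485815 mod 8 = 7, (2/485815) = +1; sign now +1; continue with (139561/485815)
flip (139561/485815) -> (485815/139561): both odd, 139561 mod 4 = 1, 485815 mod 4 = 3, so the flip contributes +1; sign now +1
(485815/139561): 485815 mod 139561 = 67132, so (485815/139561) = (67132/139561)
factor out 2^2: 67132 = 2^2·16783; with 139561 mod 8 = 1, (2/139561) = +1; sign now +1; continue with (16783/139561)
flip (16783/139561) -> (139561/16783): both odd, 16783 mod 4 = 3, 139561 mod 4 = 1, so the flip contributes +1; sign now +1
(139561/16783): 139561 mod 16783 = 5297, so (139561/16783) = (5297/16783)
flip (5297/16783) -> (16783/5297): both odd, 5297 mod 4 = 1, 16783 mod 4 = 3, so the flip contributes +1; sign now +1
(16783/5297): 16783 mod 5297 = 892, so (16783/5297) = (892/5297)
factor out 2^2: 892 = 2^2·223; with 5297 mod 8 = 1, (2/5297) = +1; sign now +1; continue with (223/5297)
flip (223/5297) -> (5297/223): both odd, 223 mod 4 = 3, 5297 mod 4 = 1, so the flip contributes +1; sign now +1
(5297/223): 5297 mod 223 = 168, so (5297/223) = (168/223)
factor out 2^3: 168 = 2^3·21; with 223 mod 8 = 7, (2/223) = +1; sign now +1; continue with (21/223)
flip (21/223) -> (223/21): both odd, 21 mod 4 = 1, 223 mod 4 = 3, so the flip contributes +1; sign now +1
(223/21): 223 mod 21 = 13, so (223/21) = (13/21)
flip (13/21) -> (21/13): both odd, 13 mod 4 = 1, 21 mod 4 = 1, so the flip contributes +1; sign now +1
(21/13): 21 mod 13 = 8, so (21/13) = (8/13)
factor out 2^3: 8 = 2^3·1; with 13 mod 8 = 5, (2/13) = -1; sign now -1; continue with (1/13)
reached (1/13) = 1, so the symbol is -1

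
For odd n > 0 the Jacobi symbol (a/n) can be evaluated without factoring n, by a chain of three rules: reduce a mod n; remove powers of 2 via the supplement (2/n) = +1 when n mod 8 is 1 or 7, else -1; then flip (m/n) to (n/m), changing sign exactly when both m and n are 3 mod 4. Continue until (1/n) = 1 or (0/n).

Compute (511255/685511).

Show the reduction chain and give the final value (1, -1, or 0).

-1

reciprocity: (511255/685511) = -1·(685511/511255) since 511255 mod 4 = 3, 685511 mod 4 = 3; sign now -1
(685511/511255) = (174256/511255)   [reduce mod 511255]
174256 = 2^4·10891; (2/511255) = +1 since 511255 mod 8 = 7, so (174256/511255) = (+1)^4·(10891/511255); sign now -1
reciprocity: (10891/511255) = -1·(511255/10891) since 10891 mod 4 = 3, 511255 mod 4 = 3; sign now +1
(511255/10891) = (10269/10891)   [reduce mod 10891]
reciprocity: (10269/10891) = +1·(10891/10269) since 10269 mod 4 = 1, 10891 mod 4 = 3; sign now +1
(10891/10269) = (622/10269)   [reduce mod 10269]
622 = 2^1·311; (2/10269) = -1 since 10269 mod 8 = 5, so (622/10269) = (-1)^1·(311/10269); sign now -1
reciprocity: (311/10269) = +1·(10269/311) since 311 mod 4 = 3, 10269 mod 4 = 1; sign now -1
(10269/311) = (6/311)   [reduce mod 311]
6 = 2^1·3; (2/311) = +1 since 311 mod 8 = 7, so (6/311) = (+1)^1·(3/311); sign now -1
reciprocity: (3/311) = -1·(311/3) since 3 mod 4 = 3, 311 mod 4 = 3; sign now +1
(311/3) = (2/3)   [reduce mod 3]
2 = 2^1·1; (2/3) = -1 since 3 mod 8 = 3, so (2/3) = (-1)^1·(1/3); sign now -1
(1/3) = 1; final value = sign = -1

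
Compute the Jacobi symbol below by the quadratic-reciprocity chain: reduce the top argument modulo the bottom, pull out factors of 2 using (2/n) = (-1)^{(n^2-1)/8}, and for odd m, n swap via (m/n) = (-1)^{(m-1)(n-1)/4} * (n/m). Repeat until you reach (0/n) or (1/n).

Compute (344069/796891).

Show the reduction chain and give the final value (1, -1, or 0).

flip (344069/796891) -> (796891/344069): both odd, 344069 mod 4 = 1, 796891 mod 4 = 3, so the flip contributes +1; sign now +1
(796891/344069): 796891 mod 344069 = 108753, so (796891/344069) = (108753/344069)
flip (108753/344069) -> (344069/108753): both odd, 108753 mod 4 = 1, 344069 mod 4 = 1, so the flip contributes +1; sign now +1
(344069/108753): 344069 mod 108753 = 17810, so (344069/108753) = (17810/108753)
factor out 2^1: 17810 = 2^1·8905; with 108753 mod 8 = 1, (2/108753) = +1; sign now +1; continue with (8905/108753)
flip (8905/108753) -> (108753/8905): both odd, 8905 mod 4 = 1, 108753 mod 4 = 1, so the flip contributes +1; sign now +1
(108753/8905): 108753 mod 8905 = 1893, so (108753/8905) = (1893/8905)
flip (1893/8905) -> (8905/1893): both odd, 1893 mod 4 = 1, 8905 mod 4 = 1, so the flip contributes +1; sign now +1
(8905/1893): 8905 mod 1893 = 1333, so (8905/1893) = (1333/1893)
flip (1333/1893) -> (1893/1333): both odd, 1333 mod 4 = 1, 1893 mod 4 = 1, so the flip contributes +1; sign now +1
(1893/1333): 1893 mod 1333 = 560, so (1893/1333) = (560/1333)
factor out 2^4: 560 = 2^4·35; with 1333 mod 8 = 5, (2/1333) = -1; sign now +1; continue with (35/1333)
flip (35/1333) -> (1333/35): both odd, 35 mod 4 = 3, 1333 mod 4 = 1, so the flip contributes +1; sign now +1
(1333/35): 1333 mod 35 = 3, so (1333/35) = (3/35)
flip (3/35) -> (35/3): both odd, 3 mod 4 = 3, 35 mod 4 = 3, so the flip contributes -1; sign now -1
(35/3): 35 mod 3 = 2, so (35/3) = (2/3)
factor out 2^1: 2 = 2^1·1; with 3 mod 8 = 3, (2/3) = -1; sign now +1; continue with (1/3)
reached (1/3) = 1, so the symbol is +1

1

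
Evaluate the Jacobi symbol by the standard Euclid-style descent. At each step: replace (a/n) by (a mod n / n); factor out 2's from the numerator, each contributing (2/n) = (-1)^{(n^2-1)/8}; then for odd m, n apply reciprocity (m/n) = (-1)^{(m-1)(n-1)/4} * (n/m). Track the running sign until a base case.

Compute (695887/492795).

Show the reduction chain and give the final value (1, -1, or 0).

-1

(695887/492795) = (203092/492795)   [reduce mod 492795]
203092 = 2^2·50773; (2/492795) = -1 since 492795 mod 8 = 3, so (203092/492795) = (-1)^2·(50773/492795); sign now +1
reciprocity: (50773/492795) = +1·(492795/50773) since 50773 mod 4 = 1, 492795 mod 4 = 3; sign now +1
(492795/50773) = (35838/50773)   [reduce mod 50773]
35838 = 2^1·17919; (2/50773) = -1 since 50773 mod 8 = 5, so (35838/50773) = (-1)^1·(17919/50773); sign now -1
reciprocity: (17919/50773) = +1·(50773/17919) since 17919 mod 4 = 3, 50773 mod 4 = 1; sign now -1
(50773/17919) = (14935/17919)   [reduce mod 17919]
reciprocity: (14935/17919) = -1·(17919/14935) since 14935 mod 4 = 3, 17919 mod 4 = 3; sign now +1
(17919/14935) = (2984/14935)   [reduce mod 14935]
2984 = 2^3·373; (2/14935) = +1 since 14935 mod 8 = 7, so (2984/14935) = (+1)^3·(373/14935); sign now +1
reciprocity: (373/14935) = +1·(14935/373) since 373 mod 4 = 1, 14935 mod 4 = 3; sign now +1
(14935/373) = (15/373)   [reduce mod 373]
reciprocity: (15/373) = +1·(373/15) since 15 mod 4 = 3, 373 mod 4 = 1; sign now +1
(373/15) = (13/15)   [reduce mod 15]
reciprocity: (13/15) = +1·(15/13) since 13 mod 4 = 1, 15 mod 4 = 3; sign now +1
(15/13) = (2/13)   [reduce mod 13]
2 = 2^1·1; (2/13) = -1 since 13 mod 8 = 5, so (2/13) = (-1)^1·(1/13); sign now -1
(1/13) = 1; final value = sign = -1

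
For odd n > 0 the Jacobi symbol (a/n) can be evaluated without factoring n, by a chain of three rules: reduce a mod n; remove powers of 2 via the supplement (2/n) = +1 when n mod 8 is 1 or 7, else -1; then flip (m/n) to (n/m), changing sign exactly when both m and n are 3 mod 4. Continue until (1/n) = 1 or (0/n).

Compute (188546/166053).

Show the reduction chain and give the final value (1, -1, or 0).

1

(188546/166053): 188546 mod 166053 = 22493, so (188546/166053) = (22493/166053)
flip (22493/166053) -> (166053/22493): both odd, 22493 mod 4 = 1, 166053 mod 4 = 1, so the flip contributes +1; sign now +1
(166053/22493): 166053 mod 22493 = 8602, so (166053/22493) = (8602/22493)
factor out 2^1: 8602 = 2^1·4301; with 22493 mod 8 = 5, (2/22493) = -1; sign now -1; continue with (4301/22493)
flip (4301/22493) -> (22493/4301): both odd, 4301 mod 4 = 1, 22493 mod 4 = 1, so the flip contributes +1; sign now -1
(22493/4301): 22493 mod 4301 = 988, so (22493/4301) = (988/4301)
factor out 2^2: 988 = 2^2·247; with 4301 mod 8 = 5, (2/4301) = -1; sign now -1; continue with (247/4301)
flip (247/4301) -> (4301/247): both odd, 247 mod 4 = 3, 4301 mod 4 = 1, so the flip contributes +1; sign now -1
(4301/247): 4301 mod 247 = 102, so (4301/247) = (102/247)
factor out 2^1: 102 = 2^1·51; with 247 mod 8 = 7, (2/247) = +1; sign now -1; continue with (51/247)
flip (51/247) -> (247/51): both odd, 51 mod 4 = 3, 247 mod 4 = 3, so the flip contributes -1; sign now +1
(247/51): 247 mod 51 = 43, so (247/51) = (43/51)
flip (43/51) -> (51/43): both odd, 43 mod 4 = 3, 51 mod 4 = 3, so the flip contributes -1; sign now -1
(51/43): 51 mod 43 = 8, so (51/43) = (8/43)
factor out 2^3: 8 = 2^3·1; with 43 mod 8 = 3, (2/43) = -1; sign now +1; continue with (1/43)
reached (1/43) = 1, so the symbol is +1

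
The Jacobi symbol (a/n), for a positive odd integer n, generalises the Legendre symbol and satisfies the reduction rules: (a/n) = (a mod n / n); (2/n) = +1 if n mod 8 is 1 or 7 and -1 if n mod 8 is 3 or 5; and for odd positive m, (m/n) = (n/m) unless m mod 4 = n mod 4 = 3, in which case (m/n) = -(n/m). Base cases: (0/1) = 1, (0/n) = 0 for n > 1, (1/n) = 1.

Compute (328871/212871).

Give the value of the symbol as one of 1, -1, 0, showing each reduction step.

(328871/212871): 328871 mod 212871 = 116000, so (328871/212871) = (116000/212871)
factor out 2^5: 116000 = 2^5·3625; with 212871 mod 8 = 7, (2/212871) = +1; sign now +1; continue with (3625/212871)
flip (3625/212871) -> (212871/3625): both odd, 3625 mod 4 = 1, 212871 mod 4 = 3, so the flip contributes +1; sign now +1
(212871/3625): 212871 mod 3625 = 2621, so (212871/3625) = (2621/3625)
flip (2621/3625) -> (3625/2621): both odd, 2621 mod 4 = 1, 3625 mod 4 = 1, so the flip contributes +1; sign now +1
(3625/2621): 3625 mod 2621 = 1004, so (3625/2621) = (1004/2621)
factor out 2^2: 1004 = 2^2·251; with 2621 mod 8 = 5, (2/2621) = -1; sign now +1; continue with (251/2621)
flip (251/2621) -> (2621/251): both odd, 251 mod 4 = 3, 2621 mod 4 = 1, so the flip contributes +1; sign now +1
(2621/251): 2621 mod 251 = 111, so (2621/251) = (111/251)
flip (111/251) -> (251/111): both odd, 111 mod 4 = 3, 251 mod 4 = 3, so the flip contributes -1; sign now -1
(251/111): 251 mod 111 = 29, so (251/111) = (29/111)
flip (29/111) -> (111/29): both odd, 29 mod 4 = 1, 111 mod 4 = 3, so the flip contributes +1; sign now -1
(111/29): 111 mod 29 = 24, so (111/29) = (24/29)
factor out 2^3: 24 = 2^3·3; with 29 mod 8 = 5, (2/29) = -1; sign now +1; continue with (3/29)
flip (3/29) -> (29/3): both odd, 3 mod 4 = 3, 29 mod 4 = 1, so the flip contributes +1; sign now +1
(29/3): 29 mod 3 = 2, so (29/3) = (2/3)
factor out 2^1: 2 = 2^1·1; with 3 mod 8 = 3, (2/3) = -1; sign now -1; continue with (1/3)
reached (1/3) = 1, so the symbol is -1

-1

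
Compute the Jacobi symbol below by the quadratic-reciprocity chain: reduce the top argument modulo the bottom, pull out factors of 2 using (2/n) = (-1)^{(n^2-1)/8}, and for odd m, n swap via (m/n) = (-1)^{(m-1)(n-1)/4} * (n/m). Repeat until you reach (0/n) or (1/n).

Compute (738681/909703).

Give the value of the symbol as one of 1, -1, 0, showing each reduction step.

1

flip (738681/909703) -> (909703/738681): both odd, 738681 mod 4 = 1, 909703 mod 4 = 3, so the flip contributes +1; sign now +1
(909703/738681): 909703 mod 738681 = 171022, so (909703/738681) = (171022/738681)
factor out 2^1: 171022 = 2^1·85511; with 738681 mod 8 = 1, (2/738681) = +1; sign now +1; continue with (85511/738681)
flip (85511/738681) -> (738681/85511): both odd, 85511 mod 4 = 3, 738681 mod 4 = 1, so the flip contributes +1; sign now +1
(738681/85511): 738681 mod 85511 = 54593, so (738681/85511) = (54593/85511)
flip (54593/85511) -> (85511/54593): both odd, 54593 mod 4 = 1, 85511 mod 4 = 3, so the flip contributes +1; sign now +1
(85511/54593): 85511 mod 54593 = 30918, so (85511/54593) = (30918/54593)
factor out 2^1: 30918 = 2^1·15459; with 54593 mod 8 = 1, (2/54593) = +1; sign now +1; continue with (15459/54593)
flip (15459/54593) -> (54593/15459): both odd, 15459 mod 4 = 3, 54593 mod 4 = 1, so the flip contributes +1; sign now +1
(54593/15459): 54593 mod 15459 = 8216, so (54593/15459) = (8216/15459)
factor out 2^3: 8216 = 2^3·1027; with 15459 mod 8 = 3, (2/15459) = -1; sign now -1; continue with (1027/15459)
flip (1027/15459) -> (15459/1027): both odd, 1027 mod 4 = 3, 15459 mod 4 = 3, so the flip contributes -1; sign now +1
(15459/1027): 15459 mod 1027 = 54, so (15459/1027) = (54/1027)
factor out 2^1: 54 = 2^1·27; with 1027 mod 8 = 3, (2/1027) = -1; sign now -1; continue with (27/1027)
flip (27/1027) -> (1027/27): both odd, 27 mod 4 = 3, 1027 mod 4 = 3, so the flip contributes -1; sign now +1
(1027/27): 1027 mod 27 = 1, so (1027/27) = (1/27)
reached (1/27) = 1, so the symbol is +1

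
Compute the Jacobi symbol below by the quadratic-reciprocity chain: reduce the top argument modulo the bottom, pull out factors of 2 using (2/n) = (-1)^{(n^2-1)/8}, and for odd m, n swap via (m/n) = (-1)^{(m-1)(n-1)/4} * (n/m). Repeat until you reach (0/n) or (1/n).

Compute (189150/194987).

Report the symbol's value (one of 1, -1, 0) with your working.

0

189150 = 2^1·94575; (2/194987) = -1 since 194987 mod 8 = 3, so (189150/194987) = (-1)^1·(94575/194987); sign now -1
reciprocity: (94575/194987) = -1·(194987/94575) since 94575 mod 4 = 3, 194987 mod 4 = 3; sign now +1
(194987/94575) = (5837/94575)   [reduce mod 94575]
reciprocity: (5837/94575) = +1·(94575/5837) since 5837 mod 4 = 1, 94575 mod 4 = 3; sign now +1
(94575/5837) = (1183/5837)   [reduce mod 5837]
reciprocity: (1183/5837) = +1·(5837/1183) since 1183 mod 4 = 3, 5837 mod 4 = 1; sign now +1
(5837/1183) = (1105/1183)   [reduce mod 1183]
reciprocity: (1105/1183) = +1·(1183/1105) since 1105 mod 4 = 1, 1183 mod 4 = 3; sign now +1
(1183/1105) = (78/1105)   [reduce mod 1105]
78 = 2^1·39; (2/1105) = +1 since 1105 mod 8 = 1, so (78/1105) = (+1)^1·(39/1105); sign now +1
reciprocity: (39/1105) = +1·(1105/39) since 39 mod 4 = 3, 1105 mod 4 = 1; sign now +1
(1105/39) = (13/39)   [reduce mod 39]
reciprocity: (13/39) = +1·(39/13) since 13 mod 4 = 1, 39 mod 4 = 3; sign now +1
(39/13) = (0/13)   [reduce mod 13]
(0/13) = 0   [gcd(a, n) > 1]; final value = 0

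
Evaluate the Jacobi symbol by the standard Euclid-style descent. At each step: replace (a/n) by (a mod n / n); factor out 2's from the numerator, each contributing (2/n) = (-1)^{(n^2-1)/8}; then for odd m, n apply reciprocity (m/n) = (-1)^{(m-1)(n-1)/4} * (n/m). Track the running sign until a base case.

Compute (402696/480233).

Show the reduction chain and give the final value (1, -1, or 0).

0

402696 = 2^3·50337; (2/480233) = +1 since 480233 mod 8 = 1, so (402696/480233) = (+1)^3·(50337/480233); sign now +1
reciprocity: (50337/480233) = +1·(480233/50337) since 50337 mod 4 = 1, 480233 mod 4 = 1; sign now +1
(480233/50337) = (27200/50337)   [reduce mod 50337]
27200 = 2^6·425; (2/50337) = +1 since 50337 mod 8 = 1, so (27200/50337) = (+1)^6·(425/50337); sign now +1
reciprocity: (425/50337) = +1·(50337/425) since 425 mod 4 = 1, 50337 mod 4 = 1; sign now +1
(50337/425) = (187/425)   [reduce mod 425]
reciprocity: (187/425) = +1·(425/187) since 187 mod 4 = 3, 425 mod 4 = 1; sign now +1
(425/187) = (51/187)   [reduce mod 187]
reciprocity: (51/187) = -1·(187/51) since 51 mod 4 = 3, 187 mod 4 = 3; sign now -1
(187/51) = (34/51)   [reduce mod 51]
34 = 2^1·17; (2/51) = -1 since 51 mod 8 = 3, so (34/51) = (-1)^1·(17/51); sign now +1
reciprocity: (17/51) = +1·(51/17) since 17 mod 4 = 1, 51 mod 4 = 3; sign now +1
(51/17) = (0/17)   [reduce mod 17]
(0/17) = 0   [gcd(a, n) > 1]; final value = 0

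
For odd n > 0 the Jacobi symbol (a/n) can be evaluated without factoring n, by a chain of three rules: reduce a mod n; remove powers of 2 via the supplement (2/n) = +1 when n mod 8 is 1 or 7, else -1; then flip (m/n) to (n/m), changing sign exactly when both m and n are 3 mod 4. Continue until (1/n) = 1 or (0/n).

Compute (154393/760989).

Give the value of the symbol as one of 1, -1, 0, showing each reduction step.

flip (154393/760989) -> (760989/154393): both odd, 154393 mod 4 = 1, 760989 mod 4 = 1, so the flip contributes +1; sign now +1
(760989/154393): 760989 mod 154393 = 143417, so (760989/154393) = (143417/154393)
flip (143417/154393) -> (154393/143417): both odd, 143417 mod 4 = 1, 154393 mod 4 = 1, so the flip contributes +1; sign now +1
(154393/143417): 154393 mod 143417 = 10976, so (154393/143417) = (10976/143417)
factor out 2^5: 10976 = 2^5·343; with 143417 mod 8 = 1, (2/143417) = +1; sign now +1; continue with (343/143417)
flip (343/143417) -> (143417/343): both odd, 343 mod 4 = 3, 143417 mod 4 = 1, so the flip contributes +1; sign now +1
(143417/343): 143417 mod 343 = 43, so (143417/343) = (43/343)
flip (43/343) -> (343/43): both odd, 43 mod 4 = 3, 343 mod 4 = 3, so the flip contributes -1; sign now -1
(343/43): 343 mod 43 = 42, so (343/43) = (42/43)
factor out 2^1: 42 = 2^1·21; with 43 mod 8 = 3, (2/43) = -1; sign now +1; continue with (21/43)
flip (21/43) -> (43/21): both odd, 21 mod 4 = 1, 43 mod 4 = 3, so the flip contributes +1; sign now +1
(43/21): 43 mod 21 = 1, so (43/21) = (1/21)
reached (1/21) = 1, so the symbol is +1

1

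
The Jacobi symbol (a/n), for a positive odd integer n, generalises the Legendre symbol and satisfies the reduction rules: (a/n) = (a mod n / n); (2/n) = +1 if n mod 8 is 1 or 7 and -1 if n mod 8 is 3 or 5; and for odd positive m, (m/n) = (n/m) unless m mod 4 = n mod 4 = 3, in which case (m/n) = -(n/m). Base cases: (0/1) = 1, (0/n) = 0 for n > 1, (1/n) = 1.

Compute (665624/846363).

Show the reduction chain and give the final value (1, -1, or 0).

1

665624 = 2^3·83203; (2/846363) = -1 since 846363 mod 8 = 3, so (665624/846363) = (-1)^3·(83203/846363); sign now -1
reciprocity: (83203/846363) = -1·(846363/83203) since 83203 mod 4 = 3, 846363 mod 4 = 3; sign now +1
(846363/83203) = (14333/83203)   [reduce mod 83203]
reciprocity: (14333/83203) = +1·(83203/14333) since 14333 mod 4 = 1, 83203 mod 4 = 3; sign now +1
(83203/14333) = (11538/14333)   [reduce mod 14333]
11538 = 2^1·5769; (2/14333) = -1 since 14333 mod 8 = 5, so (11538/14333) = (-1)^1·(5769/14333); sign now -1
reciprocity: (5769/14333) = +1·(14333/5769) since 5769 mod 4 = 1, 14333 mod 4 = 1; sign now -1
(14333/5769) = (2795/5769)   [reduce mod 5769]
reciprocity: (2795/5769) = +1·(5769/2795) since 2795 mod 4 = 3, 5769 mod 4 = 1; sign now -1
(5769/2795) = (179/2795)   [reduce mod 2795]
reciprocity: (179/2795) = -1·(2795/179) since 179 mod 4 = 3, 2795 mod 4 = 3; sign now +1
(2795/179) = (110/179)   [reduce mod 179]
110 = 2^1·55; (2/179) = -1 since 179 mod 8 = 3, so (110/179) = (-1)^1·(55/179); sign now -1
reciprocity: (55/179) = -1·(179/55) since 55 mod 4 = 3, 179 mod 4 = 3; sign now +1
(179/55) = (14/55)   [reduce mod 55]
14 = 2^1·7; (2/55) = +1 since 55 mod 8 = 7, so (14/55) = (+1)^1·(7/55); sign now +1
reciprocity: (7/55) = -1·(55/7) since 7 mod 4 = 3, 55 mod 4 = 3; sign now -1
(55/7) = (6/7)   [reduce mod 7]
6 = 2^1·3; (2/7) = +1 since 7 mod 8 = 7, so (6/7) = (+1)^1·(3/7); sign now -1
reciprocity: (3/7) = -1·(7/3) since 3 mod 4 = 3, 7 mod 4 = 3; sign now +1
(7/3) = (1/3)   [reduce mod 3]
(1/3) = 1; final value = sign = +1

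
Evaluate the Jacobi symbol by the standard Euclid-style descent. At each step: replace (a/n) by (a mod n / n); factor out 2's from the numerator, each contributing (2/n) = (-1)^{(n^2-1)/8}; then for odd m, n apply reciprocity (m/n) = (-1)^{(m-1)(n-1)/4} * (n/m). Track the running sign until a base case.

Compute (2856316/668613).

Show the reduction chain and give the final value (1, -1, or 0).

(2856316/668613): 2856316 mod 668613 = 181864, so (2856316/668613) = (181864/668613)
factor out 2^3: 181864 = 2^3·22733; with 668613 mod 8 = 5, (2/668613) = -1; sign now -1; continue with (22733/668613)
flip (22733/668613) -> (668613/22733): both odd, 22733 mod 4 = 1, 668613 mod 4 = 1, so the flip contributes +1; sign now -1
(668613/22733): 668613 mod 22733 = 9356, so (668613/22733) = (9356/22733)
factor out 2^2: 9356 = 2^2·2339; with 22733 mod 8 = 5, (2/22733) = -1; sign now -1; continue with (2339/22733)
flip (2339/22733) -> (22733/2339): both odd, 2339 mod 4 = 3, 22733 mod 4 = 1, so the flip contributes +1; sign now -1
(22733/2339): 22733 mod 2339 = 1682, so (22733/2339) = (1682/2339)
factor out 2^1: 1682 = 2^1·841; with 2339 mod 8 = 3, (2/2339) = -1; sign now +1; continue with (841/2339)
flip (841/2339) -> (2339/841): both odd, 841 mod 4 = 1, 2339 mod 4 = 3, so the flip contributes +1; sign now +1
(2339/841): 2339 mod 841 = 657, so (2339/841) = (657/841)
flip (657/841) -> (841/657): both odd, 657 mod 4 = 1, 841 mod 4 = 1, so the flip contributes +1; sign now +1
(841/657): 841 mod 657 = 184, so (841/657) = (184/657)
factor out 2^3: 184 = 2^3·23; with 657 mod 8 = 1, (2/657) = +1; sign now +1; continue with (23/657)
flip (23/657) -> (657/23): both odd, 23 mod 4 = 3, 657 mod 4 = 1, so the flip contributes +1; sign now +1
(657/23): 657 mod 23 = 13, so (657/23) = (13/23)
flip (13/23) -> (23/13): both odd, 13 mod 4 = 1, 23 mod 4 = 3, so the flip contributes +1; sign now +1
(23/13): 23 mod 13 = 10, so (23/13) = (10/13)
factor out 2^1: 10 = 2^1·5; with 13 mod 8 = 5, (2/13) = -1; sign now -1; continue with (5/13)
flip (5/13) -> (13/5): both odd, 5 mod 4 = 1, 13 mod 4 = 1, so the flip contributes +1; sign now -1
(13/5): 13 mod 5 = 3, so (13/5) = (3/5)
flip (3/5) -> (5/3): both odd, 3 mod 4 = 3, 5 mod 4 = 1, so the flip contributes +1; sign now -1
(5/3): 5 mod 3 = 2, so (5/3) = (2/3)
factor out 2^1: 2 = 2^1·1; with 3 mod 8 = 3, (2/3) = -1; sign now +1; continue with (1/3)
reached (1/3) = 1, so the symbol is +1

1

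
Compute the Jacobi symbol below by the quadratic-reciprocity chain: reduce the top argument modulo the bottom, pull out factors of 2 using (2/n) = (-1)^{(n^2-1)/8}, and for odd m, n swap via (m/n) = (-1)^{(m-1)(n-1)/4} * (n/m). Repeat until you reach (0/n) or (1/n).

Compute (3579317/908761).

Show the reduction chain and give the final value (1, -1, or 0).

(3579317/908761): 3579317 mod 908761 = 853034, so (3579317/908761) = (853034/908761)
factor out 2^1: 853034 = 2^1·426517; with 908761 mod 8 = 1, (2/908761) = +1; sign now +1; continue with (426517/908761)
flip (426517/908761) -> (908761/426517): both odd, 426517 mod 4 = 1, 908761 mod 4 = 1, so the flip contributes +1; sign now +1
(908761/426517): 908761 mod 426517 = 55727, so (908761/426517) = (55727/426517)
flip (55727/426517) -> (426517/55727): both odd, 55727 mod 4 = 3, 426517 mod 4 = 1, so the flip contributes +1; sign now +1
(426517/55727): 426517 mod 55727 = 36428, so (426517/55727) = (36428/55727)
factor out 2^2: 36428 = 2^2·9107; with 55727 mod 8 = 7, (2/55727) = +1; sign now +1; continue with (9107/55727)
flip (9107/55727) -> (55727/9107): both odd, 9107 mod 4 = 3, 55727 mod 4 = 3, so the flip contributes -1; sign now -1
(55727/9107): 55727 mod 9107 = 1085, so (55727/9107) = (1085/9107)
flip (1085/9107) -> (9107/1085): both odd, 1085 mod 4 = 1, 9107 mod 4 = 3, so the flip contributes +1; sign now -1
(9107/1085): 9107 mod 1085 = 427, so (9107/1085) = (427/1085)
flip (427/1085) -> (1085/427): both odd, 427 mod 4 = 3, 1085 mod 4 = 1, so the flip contributes +1; sign now -1
(1085/427): 1085 mod 427 = 231, so (1085/427) = (231/427)
flip (231/427) -> (427/231): both odd, 231 mod 4 = 3, 427 mod 4 = 3, so the flip contributes -1; sign now +1
(427/231): 427 mod 231 = 196, so (427/231) = (196/231)
factor out 2^2: 196 = 2^2·49; with 231 mod 8 = 7, (2/231) = +1; sign now +1; continue with (49/231)
flip (49/231) -> (231/49): both odd, 49 mod 4 = 1, 231 mod 4 = 3, so the flip contributes +1; sign now +1
(231/49): 231 mod 49 = 35, so (231/49) = (35/49)
flip (35/49) -> (49/35): both odd, 35 mod 4 = 3, 49 mod 4 = 1, so the flip contributes +1; sign now +1
(49/35): 49 mod 35 = 14, so (49/35) = (14/35)
factor out 2^1: 14 = 2^1·7; with 35 mod 8 = 3, (2/35) = -1; sign now -1; continue with (7/35)
flip (7/35) -> (35/7): both odd, 7 mod 4 = 3, 35 mod 4 = 3, so the flip contributes -1; sign now +1
(35/7): 35 mod 7 = 0, so (35/7) = (0/7)
reached (0/7); gcd(a, n) > 1, so (0/7) = 0 and the symbol is 0

0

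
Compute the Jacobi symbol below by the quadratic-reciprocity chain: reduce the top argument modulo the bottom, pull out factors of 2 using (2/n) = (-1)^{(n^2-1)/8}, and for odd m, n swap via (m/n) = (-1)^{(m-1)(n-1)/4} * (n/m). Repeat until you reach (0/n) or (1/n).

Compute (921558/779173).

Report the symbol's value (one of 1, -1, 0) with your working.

(921558/779173): 921558 mod 779173 = 142385, so (921558/779173) = (142385/779173)
flip (142385/779173) -> (779173/142385): both odd, 142385 mod 4 = 1, 779173 mod 4 = 1, so the flip contributes +1; sign now +1
(779173/142385): 779173 mod 142385 = 67248, so (779173/142385) = (67248/142385)
factor out 2^4: 67248 = 2^4·4203; with 142385 mod 8 = 1, (2/142385) = +1; sign now +1; continue with (4203/142385)
flip (4203/142385) -> (142385/4203): both odd, 4203 mod 4 = 3, 142385 mod 4 = 1, so the flip contributes +1; sign now +1
(142385/4203): 142385 mod 4203 = 3686, so (142385/4203) = (3686/4203)
factor out 2^1: 3686 = 2^1·1843; with 4203 mod 8 = 3, (2/4203) = -1; sign now -1; continue with (1843/4203)
flip (1843/4203) -> (4203/1843): both odd, 1843 mod 4 = 3, 4203 mod 4 = 3, so the flip contributes -1; sign now +1
(4203/1843): 4203 mod 1843 = 517, so (4203/1843) = (517/1843)
flip (517/1843) -> (1843/517): both odd, 517 mod 4 = 1, 1843 mod 4 = 3, so the flip contributes +1; sign now +1
(1843/517): 1843 mod 517 = 292, so (1843/517) = (292/517)
factor out 2^2: 292 = 2^2·73; with 517 mod 8 = 5, (2/517) = -1; sign now +1; continue with (73/517)
flip (73/517) -> (517/73): both odd, 73 mod 4 = 1, 517 mod 4 = 1, so the flip contributes +1; sign now +1
(517/73): 517 mod 73 = 6, so (517/73) = (6/73)
factor out 2^1: 6 = 2^1·3; with 73 mod 8 = 1, (2/73) = +1; sign now +1; continue with (3/73)
flip (3/73) -> (73/3): both odd, 3 mod 4 = 3, 73 mod 4 = 1, so the flip contributes +1; sign now +1
(73/3): 73 mod 3 = 1, so (73/3) = (1/3)
reached (1/3) = 1, so the symbol is +1

1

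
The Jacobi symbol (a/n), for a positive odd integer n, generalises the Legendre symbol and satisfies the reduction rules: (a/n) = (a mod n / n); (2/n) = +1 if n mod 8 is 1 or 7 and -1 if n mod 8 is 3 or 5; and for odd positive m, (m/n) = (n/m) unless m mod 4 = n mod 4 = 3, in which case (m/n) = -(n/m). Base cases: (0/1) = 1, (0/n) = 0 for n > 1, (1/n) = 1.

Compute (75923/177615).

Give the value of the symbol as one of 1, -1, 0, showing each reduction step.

1

flip (75923/177615) -> (177615/75923): both odd, 75923 mod 4 = 3, 177615 mod 4 = 3, so the flip contributes -1; sign now -1
(177615/75923): 177615 mod 75923 = 25769, so (177615/75923) = (25769/75923)
flip (25769/75923) -> (75923/25769): both odd, 25769 mod 4 = 1, 75923 mod 4 = 3, so the flip contributes +1; sign now -1
(75923/25769): 75923 mod 25769 = 24385, so (75923/25769) = (24385/25769)
flip (24385/25769) -> (25769/24385): both odd, 24385 mod 4 = 1, 25769 mod 4 = 1, so the flip contributes +1; sign now -1
(25769/24385): 25769 mod 24385 = 1384, so (25769/24385) = (1384/24385)
factor out 2^3: 1384 = 2^3·173; with 24385 mod 8 = 1, (2/24385) = +1; sign now -1; continue with (173/24385)
flip (173/24385) -> (24385/173): both odd, 173 mod 4 = 1, 24385 mod 4 = 1, so the flip contributes +1; sign now -1
(24385/173): 24385 mod 173 = 165, so (24385/173) = (165/173)
flip (165/173) -> (173/165): both odd, 165 mod 4 = 1, 173 mod 4 = 1, so the flip contributes +1; sign now -1
(173/165): 173 mod 165 = 8, so (173/165) = (8/165)
factor out 2^3: 8 = 2^3·1; with 165 mod 8 = 5, (2/165) = -1; sign now +1; continue with (1/165)
reached (1/165) = 1, so the symbol is +1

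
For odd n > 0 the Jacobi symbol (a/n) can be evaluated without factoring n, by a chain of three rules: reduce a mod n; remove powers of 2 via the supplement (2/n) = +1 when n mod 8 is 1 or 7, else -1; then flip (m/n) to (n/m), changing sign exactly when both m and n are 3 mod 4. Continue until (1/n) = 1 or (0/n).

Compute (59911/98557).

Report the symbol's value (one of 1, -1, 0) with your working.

1

reciprocity: (59911/98557) = +1·(98557/59911) since 59911 mod 4 = 3, 98557 mod 4 = 1; sign now +1
(98557/59911) = (38646/59911)   [reduce mod 59911]
38646 = 2^1·19323; (2/59911) = +1 since 59911 mod 8 = 7, so (38646/59911) = (+1)^1·(19323/59911); sign now +1
reciprocity: (19323/59911) = -1·(59911/19323) since 19323 mod 4 = 3, 59911 mod 4 = 3; sign now -1
(59911/19323) = (1942/19323)   [reduce mod 19323]
1942 = 2^1·971; (2/19323) = -1 since 19323 mod 8 = 3, so (1942/19323) = (-1)^1·(971/19323); sign now +1
reciprocity: (971/19323) = -1·(19323/971) since 971 mod 4 = 3, 19323 mod 4 = 3; sign now -1
(19323/971) = (874/971)   [reduce mod 971]
874 = 2^1·437; (2/971) = -1 since 971 mod 8 = 3, so (874/971) = (-1)^1·(437/971); sign now +1
reciprocity: (437/971) = +1·(971/437) since 437 mod 4 = 1, 971 mod 4 = 3; sign now +1
(971/437) = (97/437)   [reduce mod 437]
reciprocity: (97/437) = +1·(437/97) since 97 mod 4 = 1, 437 mod 4 = 1; sign now +1
(437/97) = (49/97)   [reduce mod 97]
reciprocity: (49/97) = +1·(97/49) since 49 mod 4 = 1, 97 mod 4 = 1; sign now +1
(97/49) = (48/49)   [reduce mod 49]
48 = 2^4·3; (2/49) = +1 since 49 mod 8 = 1, so (48/49) = (+1)^4·(3/49); sign now +1
reciprocity: (3/49) = +1·(49/3) since 3 mod 4 = 3, 49 mod 4 = 1; sign now +1
(49/3) = (1/3)   [reduce mod 3]
(1/3) = 1; final value = sign = +1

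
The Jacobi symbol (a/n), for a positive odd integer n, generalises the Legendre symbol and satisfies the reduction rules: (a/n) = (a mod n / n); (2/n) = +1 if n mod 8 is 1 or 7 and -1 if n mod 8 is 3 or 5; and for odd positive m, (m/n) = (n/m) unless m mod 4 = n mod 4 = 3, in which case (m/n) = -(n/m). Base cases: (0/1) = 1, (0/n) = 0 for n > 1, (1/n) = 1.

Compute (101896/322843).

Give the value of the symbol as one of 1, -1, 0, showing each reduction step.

0

101896 = 2^3·12737; (2/322843) = -1 since 322843 mod 8 = 3, so (101896/322843) = (-1)^3·(12737/322843); sign now -1
reciprocity: (12737/322843) = +1·(322843/12737) since 12737 mod 4 = 1, 322843 mod 4 = 3; sign now -1
(322843/12737) = (4418/12737)   [reduce mod 12737]
4418 = 2^1·2209; (2/12737) = +1 since 12737 mod 8 = 1, so (4418/12737) = (+1)^1·(2209/12737); sign now -1
reciprocity: (2209/12737) = +1·(12737/2209) since 2209 mod 4 = 1, 12737 mod 4 = 1; sign now -1
(12737/2209) = (1692/2209)   [reduce mod 2209]
1692 = 2^2·423; (2/2209) = +1 since 2209 mod 8 = 1, so (1692/2209) = (+1)^2·(423/2209); sign now -1
reciprocity: (423/2209) = +1·(2209/423) since 423 mod 4 = 3, 2209 mod 4 = 1; sign now -1
(2209/423) = (94/423)   [reduce mod 423]
94 = 2^1·47; (2/423) = +1 since 423 mod 8 = 7, so (94/423) = (+1)^1·(47/423); sign now -1
reciprocity: (47/423) = -1·(423/47) since 47 mod 4 = 3, 423 mod 4 = 3; sign now +1
(423/47) = (0/47)   [reduce mod 47]
(0/47) = 0   [gcd(a, n) > 1]; final value = 0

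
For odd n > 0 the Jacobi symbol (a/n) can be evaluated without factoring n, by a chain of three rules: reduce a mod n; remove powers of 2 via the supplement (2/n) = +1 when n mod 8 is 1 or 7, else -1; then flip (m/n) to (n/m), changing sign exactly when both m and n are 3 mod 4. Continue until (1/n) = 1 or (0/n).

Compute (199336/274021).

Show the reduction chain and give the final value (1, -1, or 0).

factor out 2^3: 199336 = 2^3·24917; with 274021 mod 8 = 5, (2/274021) = -1; sign now -1; continue with (24917/274021)
flip (24917/274021) -> (274021/24917): both odd, 24917 mod 4 = 1, 274021 mod 4 = 1, so the flip contributes +1; sign now -1
(274021/24917): 274021 mod 24917 = 24851, so (274021/24917) = (24851/24917)
flip (24851/24917) -> (24917/24851): both odd, 24851 mod 4 = 3, 24917 mod 4 = 1, so the flip contributes +1; sign now -1
(24917/24851): 24917 mod 24851 = 66, so (24917/24851) = (66/24851)
factor out 2^1: 66 = 2^1·33; with 24851 mod 8 = 3, (2/24851) = -1; sign now +1; continue with (33/24851)
flip (33/24851) -> (24851/33): both odd, 33 mod 4 = 1, 24851 mod 4 = 3, so the flip contributes +1; sign now +1
(24851/33): 24851 mod 33 = 2, so (24851/33) = (2/33)
factor out 2^1: 2 = 2^1·1; with 33 mod 8 = 1, (2/33) = +1; sign now +1; continue with (1/33)
reached (1/33) = 1, so the symbol is +1

1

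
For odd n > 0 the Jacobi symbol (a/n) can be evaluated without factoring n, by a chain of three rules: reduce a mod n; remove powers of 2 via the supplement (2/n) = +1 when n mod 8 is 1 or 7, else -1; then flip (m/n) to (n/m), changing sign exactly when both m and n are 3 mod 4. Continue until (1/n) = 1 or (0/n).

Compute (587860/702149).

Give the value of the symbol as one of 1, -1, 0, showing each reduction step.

587860 = 2^2·146965; (2/702149) = -1 since 702149 mod 8 = 5, so (587860/702149) = (-1)^2·(146965/702149); sign now +1
reciprocity: (146965/702149) = +1·(702149/146965) since 146965 mod 4 = 1, 702149 mod 4 = 1; sign now +1
(702149/146965) = (114289/146965)   [reduce mod 146965]
reciprocity: (114289/146965) = +1·(146965/114289) since 114289 mod 4 = 1, 146965 mod 4 = 1; sign now +1
(146965/114289) = (32676/114289)   [reduce mod 114289]
32676 = 2^2·8169; (2/114289) = +1 since 114289 mod 8 = 1, so (32676/114289) = (+1)^2·(8169/114289); sign now +1
reciprocity: (8169/114289) = +1·(114289/8169) since 8169 mod 4 = 1, 114289 mod 4 = 1; sign now +1
(114289/8169) = (8092/8169)   [reduce mod 8169]
8092 = 2^2·2023; (2/8169) = +1 since 8169 mod 8 = 1, so (8092/8169) = (+1)^2·(2023/8169); sign now +1
reciprocity: (2023/8169) = +1·(8169/2023) since 2023 mod 4 = 3, 8169 mod 4 = 1; sign now +1
(8169/2023) = (77/2023)   [reduce mod 2023]
reciprocity: (77/2023) = +1·(2023/77) since 77 mod 4 = 1, 2023 mod 4 = 3; sign now +1
(2023/77) = (21/77)   [reduce mod 77]
reciprocity: (21/77) = +1·(77/21) since 21 mod 4 = 1, 77 mod 4 = 1; sign now +1
(77/21) = (14/21)   [reduce mod 21]
14 = 2^1·7; (2/21) = -1 since 21 mod 8 = 5, so (14/21) = (-1)^1·(7/21); sign now -1
reciprocity: (7/21) = +1·(21/7) since 7 mod 4 = 3, 21 mod 4 = 1; sign now -1
(21/7) = (0/7)   [reduce mod 7]
(0/7) = 0   [gcd(a, n) > 1]; final value = 0

0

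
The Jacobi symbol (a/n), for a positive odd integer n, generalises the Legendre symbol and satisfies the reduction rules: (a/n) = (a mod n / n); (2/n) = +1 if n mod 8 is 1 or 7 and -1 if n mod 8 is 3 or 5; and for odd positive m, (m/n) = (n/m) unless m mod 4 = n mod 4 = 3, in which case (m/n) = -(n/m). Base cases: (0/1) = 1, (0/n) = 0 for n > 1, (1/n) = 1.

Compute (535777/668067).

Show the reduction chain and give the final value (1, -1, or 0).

flip (535777/668067) -> (668067/535777): both odd, 535777 mod 4 = 1, 668067 mod 4 = 3, so the flip contributes +1; sign now +1
(668067/535777): 668067 mod 535777 = 132290, so (668067/535777) = (132290/535777)
factor out 2^1: 132290 = 2^1·66145; with 535777 mod 8 = 1, (2/535777) = +1; sign now +1; continue with (66145/535777)
flip (66145/535777) -> (535777/66145): both odd, 66145 mod 4 = 1, 535777 mod 4 = 1, so the flip contributes +1; sign now +1
(535777/66145): 535777 mod 66145 = 6617, so (535777/66145) = (6617/66145)
flip (6617/66145) -> (66145/6617): both odd, 6617 mod 4 = 1, 66145 mod 4 = 1, so the flip contributes +1; sign now +1
(66145/6617): 66145 mod 6617 = 6592, so (66145/6617) = (6592/6617)
factor out 2^6: 6592 = 2^6·103; with 6617 mod 8 = 1, (2/6617) = +1; sign now +1; continue with (103/6617)
flip (103/6617) -> (6617/103): both odd, 103 mod 4 = 3, 6617 mod 4 = 1, so the flip contributes +1; sign now +1
(6617/103): 6617 mod 103 = 25, so (6617/103) = (25/103)
flip (25/103) -> (103/25): both odd, 25 mod 4 = 1, 103 mod 4 = 3, so the flip contributes +1; sign now +1
(103/25): 103 mod 25 = 3, so (103/25) = (3/25)
flip (3/25) -> (25/3): both odd, 3 mod 4 = 3, 25 mod 4 = 1, so the flip contributes +1; sign now +1
(25/3): 25 mod 3 = 1, so (25/3) = (1/3)
reached (1/3) = 1, so the symbol is +1

1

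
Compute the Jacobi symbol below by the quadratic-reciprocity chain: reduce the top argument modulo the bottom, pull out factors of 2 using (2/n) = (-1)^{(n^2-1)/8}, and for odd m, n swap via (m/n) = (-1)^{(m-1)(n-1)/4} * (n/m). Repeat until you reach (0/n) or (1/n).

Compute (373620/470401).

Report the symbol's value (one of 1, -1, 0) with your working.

373620 = 2^2·93405; (2/470401) = +1 since 470401 mod 8 = 1, so (373620/470401) = (+1)^2·(93405/470401); sign now +1
reciprocity: (93405/470401) = +1·(470401/93405) since 93405 mod 4 = 1, 470401 mod 4 = 1; sign now +1
(470401/93405) = (3376/93405)   [reduce mod 93405]
3376 = 2^4·211; (2/93405) = -1 since 93405 mod 8 = 5, so (3376/93405) = (-1)^4·(211/93405); sign now +1
reciprocity: (211/93405) = +1·(93405/211) since 211 mod 4 = 3, 93405 mod 4 = 1; sign now +1
(93405/211) = (143/211)   [reduce mod 211]
reciprocity: (143/211) = -1·(211/143) since 143 mod 4 = 3, 211 mod 4 = 3; sign now -1
(211/143) = (68/143)   [reduce mod 143]
68 = 2^2·17; (2/143) = +1 since 143 mod 8 = 7, so (68/143) = (+1)^2·(17/143); sign now -1
reciprocity: (17/143) = +1·(143/17) since 17 mod 4 = 1, 143 mod 4 = 3; sign now -1
(143/17) = (7/17)   [reduce mod 17]
reciprocity: (7/17) = +1·(17/7) since 7 mod 4 = 3, 17 mod 4 = 1; sign now -1
(17/7) = (3/7)   [reduce mod 7]
reciprocity: (3/7) = -1·(7/3) since 3 mod 4 = 3, 7 mod 4 = 3; sign now +1
(7/3) = (1/3)   [reduce mod 3]
(1/3) = 1; final value = sign = +1

1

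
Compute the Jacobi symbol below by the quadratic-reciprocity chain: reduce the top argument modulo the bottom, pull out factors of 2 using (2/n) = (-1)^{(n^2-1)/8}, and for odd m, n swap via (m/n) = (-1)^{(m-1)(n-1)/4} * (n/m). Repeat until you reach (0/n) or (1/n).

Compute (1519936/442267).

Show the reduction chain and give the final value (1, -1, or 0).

(1519936/442267) = (193135/442267)   [reduce mod 442267]
reciprocity: (193135/442267) = -1·(442267/193135) since 193135 mod 4 = 3, 442267 mod 4 = 3; sign now -1
(442267/193135) = (55997/193135)   [reduce mod 193135]
reciprocity: (55997/193135) = +1·(193135/55997) since 55997 mod 4 = 1, 193135 mod 4 = 3; sign now -1
(193135/55997) = (25144/55997)   [reduce mod 55997]
25144 = 2^3·3143; (2/55997) = -1 since 55997 mod 8 = 5, so (25144/55997) = (-1)^3·(3143/55997); sign now +1
reciprocity: (3143/55997) = +1·(55997/3143) since 3143 mod 4 = 3, 55997 mod 4 = 1; sign now +1
(55997/3143) = (2566/3143)   [reduce mod 3143]
2566 = 2^1·1283; (2/3143) = +1 since 3143 mod 8 = 7, so (2566/3143) = (+1)^1·(1283/3143); sign now +1
reciprocity: (1283/3143) = -1·(3143/1283) since 1283 mod 4 = 3, 3143 mod 4 = 3; sign now -1
(3143/1283) = (577/1283)   [reduce mod 1283]
reciprocity: (577/1283) = +1·(1283/577) since 577 mod 4 = 1, 1283 mod 4 = 3; sign now -1
(1283/577) = (129/577)   [reduce mod 577]
reciprocity: (129/577) = +1·(577/129) since 129 mod 4 = 1, 577 mod 4 = 1; sign now -1
(577/129) = (61/129)   [reduce mod 129]
reciprocity: (61/129) = +1·(129/61) since 61 mod 4 = 1, 129 mod 4 = 1; sign now -1
(129/61) = (7/61)   [reduce mod 61]
reciprocity: (7/61) = +1·(61/7) since 7 mod 4 = 3, 61 mod 4 = 1; sign now -1
(61/7) = (5/7)   [reduce mod 7]
reciprocity: (5/7) = +1·(7/5) since 5 mod 4 = 1, 7 mod 4 = 3; sign now -1
(7/5) = (2/5)   [reduce mod 5]
2 = 2^1·1; (2/5) = -1 since 5 mod 8 = 5, so (2/5) = (-1)^1·(1/5); sign now +1
(1/5) = 1; final value = sign = +1

1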